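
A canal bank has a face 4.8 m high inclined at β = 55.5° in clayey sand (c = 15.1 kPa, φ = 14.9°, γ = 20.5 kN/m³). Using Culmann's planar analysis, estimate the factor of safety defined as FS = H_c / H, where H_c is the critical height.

H_c = (4c/γ) · sinβ cosφ / [1 − cos(β − φ)]
    = (4·15.1/20.5) · sin55.5°·cos14.9° / [1 − cos40.6°]
    = 2.946 · 0.7964 / 0.2407 = 9.75 m
FS = H_c / H = 9.75 / 4.8 = 2.031

FS = 2.03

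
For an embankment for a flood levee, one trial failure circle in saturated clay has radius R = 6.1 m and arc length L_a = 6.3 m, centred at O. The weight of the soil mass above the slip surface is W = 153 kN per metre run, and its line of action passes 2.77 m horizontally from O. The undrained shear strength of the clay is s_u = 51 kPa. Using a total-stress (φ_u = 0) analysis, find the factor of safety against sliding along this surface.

Taking moments about the centre O, the resisting moment is provided by the undrained shear strength acting along the arc:
M_R = s_u·L_a·R = 51·6.30·6.1 = 1959.9 kN·m/m
M_D = W·d = 153·2.77 = 423.8 kN·m/m
FS = M_R / M_D = 1959.9 / 423.8 = 4.625

FS = 4.62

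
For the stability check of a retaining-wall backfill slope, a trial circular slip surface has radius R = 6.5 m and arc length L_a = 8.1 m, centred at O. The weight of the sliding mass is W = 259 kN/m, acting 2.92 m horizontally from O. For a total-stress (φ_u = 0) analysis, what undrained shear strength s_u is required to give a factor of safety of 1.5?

s_u = 21.5 kPa

FS = s_u·L_a·R / (W·d), so s_u = FS·W·d / (L_a·R).
s_u = 1.5·259·2.92 / (8.10·6.5) = 1134.4 / 52.65 = 21.55 kPa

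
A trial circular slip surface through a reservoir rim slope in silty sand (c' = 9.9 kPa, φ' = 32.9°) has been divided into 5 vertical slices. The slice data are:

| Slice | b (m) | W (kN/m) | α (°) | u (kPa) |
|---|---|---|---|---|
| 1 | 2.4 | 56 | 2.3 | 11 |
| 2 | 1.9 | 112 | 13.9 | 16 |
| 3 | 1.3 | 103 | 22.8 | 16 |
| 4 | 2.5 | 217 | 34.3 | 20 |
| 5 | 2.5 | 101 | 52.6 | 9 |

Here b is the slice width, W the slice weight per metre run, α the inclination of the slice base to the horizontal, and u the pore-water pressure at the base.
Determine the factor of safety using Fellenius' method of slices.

FS = 1.24

Ordinary method of slices: FS = Σ[c'·Δl_i + (W_i cosα_i − u_i·Δl_i)·tanφ'] / Σ W_i sinα_i, with Δl_i = b_i / cosα_i.
Slice 1: Δl = 2.4/cos2.3° = 2.402 m; N'_1 = 56·cos2.3° − 11·2.402 = 29.5; c'Δl = 23.78; W sinα = 2.2
Slice 2: Δl = 1.9/cos13.9° = 1.957 m; N'_2 = 112·cos13.9° − 16·1.957 = 77.4; c'Δl = 19.38; W sinα = 26.9
Slice 3: Δl = 1.3/cos22.8° = 1.410 m; N'_3 = 103·cos22.8° − 16·1.410 = 72.4; c'Δl = 13.96; W sinα = 39.9
Slice 4: Δl = 2.5/cos34.3° = 3.026 m; N'_4 = 217·cos34.3° − 20·3.026 = 118.7; c'Δl = 29.96; W sinα = 122.3
Slice 5: Δl = 2.5/cos52.6° = 4.116 m; N'_5 = 101·cos52.6° − 9·4.116 = 24.3; c'Δl = 40.75; W sinα = 80.2
Σc'Δl = 127.8 kN/m; ΣN' = 322.4 kN/m; ΣW sinα = 271.6 kN/m
Resisting = 127.8 + 322.4·tan32.9° = 127.8 + 208.5 = 336.4 kN/m
FS = 336.4 / 271.6 = 1.239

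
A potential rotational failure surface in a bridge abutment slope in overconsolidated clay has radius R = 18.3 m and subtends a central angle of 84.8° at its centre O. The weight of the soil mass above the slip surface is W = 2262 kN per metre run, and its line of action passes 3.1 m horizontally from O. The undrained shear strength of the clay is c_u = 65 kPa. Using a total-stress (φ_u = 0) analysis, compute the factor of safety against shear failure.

Taking moments about the centre O, the resisting moment is provided by the undrained shear strength acting along the arc:
Arc length L_a = R·θ = 18.3·(84.8°·π/180) = 18.3·1.4800 = 27.08 m
M_R = c_u·L_a·R = 65·27.08·18.3 = 32217.3 kN·m/m
M_D = W·d = 2262·3.1 = 7012.2 kN·m/m
FS = M_R / M_D = 32217.3 / 7012.2 = 4.594

FS = 4.59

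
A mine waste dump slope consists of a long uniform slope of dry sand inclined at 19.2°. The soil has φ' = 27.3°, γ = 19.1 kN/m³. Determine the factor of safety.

For a dry cohesionless infinite slope the factor of safety is FS = tanφ' / tanβ.
FS = tan27.3° / tan19.2° = 0.5161 / 0.3482 = 1.482

FS = 1.48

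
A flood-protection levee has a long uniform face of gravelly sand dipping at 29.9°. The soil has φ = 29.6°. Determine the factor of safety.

For a dry cohesionless infinite slope the factor of safety is FS = tanφ / tanβ.
FS = tan29.6° / tan29.9° = 0.5681 / 0.5750 = 0.988

FS = 0.99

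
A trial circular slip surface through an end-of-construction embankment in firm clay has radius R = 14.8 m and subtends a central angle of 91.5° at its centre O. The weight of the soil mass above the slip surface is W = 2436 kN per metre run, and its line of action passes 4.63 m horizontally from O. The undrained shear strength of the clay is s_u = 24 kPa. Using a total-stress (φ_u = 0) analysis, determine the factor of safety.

FS = 0.74

Taking moments about the centre O, the resisting moment is provided by the undrained shear strength acting along the arc:
Arc length L_a = R·θ = 14.8·(91.5°·π/180) = 14.8·1.5970 = 23.64 m
M_R = s_u·L_a·R = 24·23.64·14.8 = 8395.2 kN·m/m
M_D = W·d = 2436·4.63 = 11278.7 kN·m/m
FS = M_R / M_D = 8395.2 / 11278.7 = 0.744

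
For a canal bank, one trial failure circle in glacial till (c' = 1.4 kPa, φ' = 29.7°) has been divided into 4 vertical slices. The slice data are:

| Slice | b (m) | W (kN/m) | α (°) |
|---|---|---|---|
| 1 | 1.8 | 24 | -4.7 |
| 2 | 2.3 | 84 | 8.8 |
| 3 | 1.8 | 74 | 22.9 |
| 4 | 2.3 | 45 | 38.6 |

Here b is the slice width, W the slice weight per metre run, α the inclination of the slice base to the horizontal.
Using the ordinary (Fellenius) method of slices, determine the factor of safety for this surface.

FS = 1.96

Ordinary method of slices: FS = Σ[c'·Δl_i + (W_i cosα_i)·tanφ'] / Σ W_i sinα_i, with Δl_i = b_i / cosα_i.
Slice 1: Δl = 1.8/cos(-4.7°) = 1.806 m; N'_1 = 24·cos(-4.7°) = 23.9; c'Δl = 2.53; W sinα = -2.0
Slice 2: Δl = 2.3/cos8.8° = 2.327 m; N'_2 = 84·cos8.8° = 83.0; c'Δl = 3.26; W sinα = 12.9
Slice 3: Δl = 1.8/cos22.9° = 1.954 m; N'_3 = 74·cos22.9° = 68.2; c'Δl = 2.74; W sinα = 28.8
Slice 4: Δl = 2.3/cos38.6° = 2.943 m; N'_4 = 45·cos38.6° = 35.2; c'Δl = 4.12; W sinα = 28.1
Σc'Δl = 12.6 kN/m; ΣN' = 210.3 kN/m; ΣW sinα = 67.8 kN/m
Resisting = 12.6 + 210.3·tan29.7° = 12.6 + 119.9 = 132.6 kN/m
FS = 132.6 / 67.8 = 1.957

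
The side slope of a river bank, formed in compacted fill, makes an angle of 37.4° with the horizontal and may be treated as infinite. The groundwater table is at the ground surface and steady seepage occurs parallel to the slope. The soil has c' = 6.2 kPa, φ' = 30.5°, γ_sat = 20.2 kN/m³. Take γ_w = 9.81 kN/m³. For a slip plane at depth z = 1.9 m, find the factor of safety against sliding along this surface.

FS = 0.73

With seepage parallel to the slope and the water table at the surface, the effective normal stress on the slip plane uses the buoyant unit weight γ' = γ_sat − γ_w while the driving shear stress uses γ_sat:
FS = [c' + γ' z cos²β tanφ'] / [γ_sat z sinβ cosβ]
γ' = 20.2 − 9.81 = 10.39 kN/m³
Numerator = 6.2 + 10.39·1.9·cos²37.4°·tan30.5° = 6.2 + 10.39·1.9·0.6311·0.5890 = 13.539 kPa
Denominator = 20.2·1.9·sin37.4°·cos37.4° = 20.2·1.9·0.6074·0.7944 = 18.519 kPa
FS = 13.539 / 18.519 = 0.731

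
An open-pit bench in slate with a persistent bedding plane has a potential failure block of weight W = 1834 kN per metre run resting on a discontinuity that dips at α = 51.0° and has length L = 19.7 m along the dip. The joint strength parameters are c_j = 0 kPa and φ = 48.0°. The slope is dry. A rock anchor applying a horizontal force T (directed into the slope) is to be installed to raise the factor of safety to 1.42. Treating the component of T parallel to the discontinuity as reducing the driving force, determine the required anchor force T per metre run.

T = 422 kN/m

Resolving forces along and normal to the sliding plane, with the horizontal anchor force T adding T·sinα to the effective normal force and T·cosα acting up the plane against the driving force:
FS = [c_jL + (W cosα + T sinα) tanφ] / [W sinα − T cosα]
Without the anchor: N' = 1154.2 kN/m, driving T_d = 1425.3 kN/m, resisting R = 0·19.7 + 1154.2·tan48.0° = 1281.8 kN/m, FS = 0.90.
Setting FS = 1.42 and solving for T:
1.42·(1425.3 − T cos51.0°) = 1281.8 + T sin51.0°·tan48.0°
T·(sin51.0°·tan48.0° + 1.42·cos51.0°) = 1.42·1425.3 − 1281.8
T·(0.7771·1.1106 + 1.42·0.6293) = 2023.9 − 1281.8 = 742.1
T·1.7567 = 742.1
T = 422.4 kN/m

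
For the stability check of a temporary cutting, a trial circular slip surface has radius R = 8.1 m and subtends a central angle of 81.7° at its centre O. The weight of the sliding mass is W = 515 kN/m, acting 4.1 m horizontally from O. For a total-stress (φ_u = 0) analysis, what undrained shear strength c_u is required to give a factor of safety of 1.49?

c_u = 33.6 kPa

FS = c_u·L_a·R / (W·d), so c_u = FS·W·d / (L_a·R).
Arc length L_a = R·θ = 8.1·(81.7°·π/180) = 8.1·1.4259 = 11.55 m
c_u = 1.49·515·4.1 / (11.55·8.1) = 3146.1 / 93.56 = 33.63 kPa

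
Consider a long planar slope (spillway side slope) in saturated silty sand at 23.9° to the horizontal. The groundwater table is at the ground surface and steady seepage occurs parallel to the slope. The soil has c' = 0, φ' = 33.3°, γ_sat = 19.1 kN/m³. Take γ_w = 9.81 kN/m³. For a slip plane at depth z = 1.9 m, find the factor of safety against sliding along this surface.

With seepage parallel to the slope and the water table at the surface, the effective normal stress on the slip plane uses the buoyant unit weight γ' = γ_sat − γ_w while the driving shear stress uses γ_sat:
FS = [c' + γ' z cos²β tanφ'] / [γ_sat z sinβ cosβ]
(For c' = 0 this reduces to FS = (γ'/γ_sat)·tanφ'/tanβ.)
γ' = 19.1 − 9.81 = 9.29 kN/m³
Numerator = 0.0 + 9.29·1.9·cos²23.9°·tan33.3° = 0.0 + 9.29·1.9·0.8359·0.6569 = 9.691 kPa
Denominator = 19.1·1.9·sin23.9°·cos23.9° = 19.1·1.9·0.4051·0.9143 = 13.442 kPa
FS = 9.691 / 13.442 = 0.721

FS = 0.72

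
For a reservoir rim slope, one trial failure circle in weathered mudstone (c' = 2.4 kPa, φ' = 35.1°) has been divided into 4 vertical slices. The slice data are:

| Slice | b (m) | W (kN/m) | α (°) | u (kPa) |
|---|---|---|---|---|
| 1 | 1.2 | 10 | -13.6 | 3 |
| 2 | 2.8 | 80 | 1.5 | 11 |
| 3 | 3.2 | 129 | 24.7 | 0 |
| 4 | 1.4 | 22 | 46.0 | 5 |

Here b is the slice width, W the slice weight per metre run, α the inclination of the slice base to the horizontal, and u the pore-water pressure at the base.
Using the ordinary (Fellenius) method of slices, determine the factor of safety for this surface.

FS = 2.13

Ordinary method of slices: FS = Σ[c'·Δl_i + (W_i cosα_i − u_i·Δl_i)·tanφ'] / Σ W_i sinα_i, with Δl_i = b_i / cosα_i.
Slice 1: Δl = 1.2/cos(-13.6°) = 1.235 m; N'_1 = 10·cos(-13.6°) − 3·1.235 = 6.0; c'Δl = 2.96; W sinα = -2.4
Slice 2: Δl = 2.8/cos1.5° = 2.801 m; N'_2 = 80·cos1.5° − 11·2.801 = 49.2; c'Δl = 6.72; W sinα = 2.1
Slice 3: Δl = 3.2/cos24.7° = 3.522 m; N'_3 = 129·cos24.7° − 0·3.522 = 117.2; c'Δl = 8.45; W sinα = 53.9
Slice 4: Δl = 1.4/cos46.0° = 2.015 m; N'_4 = 22·cos46.0° − 5·2.015 = 5.2; c'Δl = 4.84; W sinα = 15.8
Σc'Δl = 23.0 kN/m; ΣN' = 177.6 kN/m; ΣW sinα = 69.5 kN/m
Resisting = 23.0 + 177.6·tan35.1° = 23.0 + 124.8 = 147.8 kN/m
FS = 147.8 / 69.5 = 2.127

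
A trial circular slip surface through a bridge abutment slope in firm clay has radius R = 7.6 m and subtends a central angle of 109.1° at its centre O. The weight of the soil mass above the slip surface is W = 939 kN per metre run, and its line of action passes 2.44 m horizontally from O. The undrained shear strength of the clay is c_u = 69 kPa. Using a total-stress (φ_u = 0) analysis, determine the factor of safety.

FS = 3.31

Taking moments about the centre O, the resisting moment is provided by the undrained shear strength acting along the arc:
Arc length L_a = R·θ = 7.6·(109.1°·π/180) = 7.6·1.9042 = 14.47 m
M_R = c_u·L_a·R = 69·14.47·7.6 = 7588.9 kN·m/m
M_D = W·d = 939·2.44 = 2291.2 kN·m/m
FS = M_R / M_D = 7588.9 / 2291.2 = 3.312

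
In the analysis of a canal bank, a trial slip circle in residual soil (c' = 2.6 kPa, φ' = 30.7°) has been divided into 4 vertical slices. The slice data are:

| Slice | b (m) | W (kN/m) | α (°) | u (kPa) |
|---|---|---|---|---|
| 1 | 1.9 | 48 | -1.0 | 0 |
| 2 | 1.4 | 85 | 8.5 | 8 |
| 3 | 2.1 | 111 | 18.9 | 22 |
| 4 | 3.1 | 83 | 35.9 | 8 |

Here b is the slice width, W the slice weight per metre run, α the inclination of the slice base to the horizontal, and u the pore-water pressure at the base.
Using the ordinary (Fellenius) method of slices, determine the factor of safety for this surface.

Ordinary method of slices: FS = Σ[c'·Δl_i + (W_i cosα_i − u_i·Δl_i)·tanφ'] / Σ W_i sinα_i, with Δl_i = b_i / cosα_i.
Slice 1: Δl = 1.9/cos(-1.0°) = 1.900 m; N'_1 = 48·cos(-1.0°) − 0·1.900 = 48.0; c'Δl = 4.94; W sinα = -0.8
Slice 2: Δl = 1.4/cos8.5° = 1.416 m; N'_2 = 85·cos8.5° − 8·1.416 = 72.7; c'Δl = 3.68; W sinα = 12.6
Slice 3: Δl = 2.1/cos18.9° = 2.220 m; N'_3 = 111·cos18.9° − 22·2.220 = 56.2; c'Δl = 5.77; W sinα = 36.0
Slice 4: Δl = 3.1/cos35.9° = 3.827 m; N'_4 = 83·cos35.9° − 8·3.827 = 36.6; c'Δl = 9.95; W sinα = 48.7
Σc'Δl = 24.3 kN/m; ΣN' = 213.5 kN/m; ΣW sinα = 96.3 kN/m
Resisting = 24.3 + 213.5·tan30.7° = 24.3 + 126.8 = 151.1 kN/m
FS = 151.1 / 96.3 = 1.569

FS = 1.57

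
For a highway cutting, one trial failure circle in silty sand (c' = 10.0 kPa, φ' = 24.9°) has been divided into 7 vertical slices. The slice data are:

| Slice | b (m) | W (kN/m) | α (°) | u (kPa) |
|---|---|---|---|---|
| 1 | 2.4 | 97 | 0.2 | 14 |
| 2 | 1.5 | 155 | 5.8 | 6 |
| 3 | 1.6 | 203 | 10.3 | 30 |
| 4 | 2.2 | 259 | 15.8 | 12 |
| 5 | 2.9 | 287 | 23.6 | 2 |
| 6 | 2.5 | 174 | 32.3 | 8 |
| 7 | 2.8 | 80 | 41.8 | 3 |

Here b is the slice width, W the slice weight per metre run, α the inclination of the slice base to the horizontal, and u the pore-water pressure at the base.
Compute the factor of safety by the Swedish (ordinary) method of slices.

Ordinary method of slices: FS = Σ[c'·Δl_i + (W_i cosα_i − u_i·Δl_i)·tanφ'] / Σ W_i sinα_i, with Δl_i = b_i / cosα_i.
Slice 1: Δl = 2.4/cos0.2° = 2.400 m; N'_1 = 97·cos0.2° − 14·2.400 = 63.4; c'Δl = 24.00; W sinα = 0.3
Slice 2: Δl = 1.5/cos5.8° = 1.508 m; N'_2 = 155·cos5.8° − 6·1.508 = 145.2; c'Δl = 15.08; W sinα = 15.7
Slice 3: Δl = 1.6/cos10.3° = 1.626 m; N'_3 = 203·cos10.3° − 30·1.626 = 150.9; c'Δl = 16.26; W sinα = 36.3
Slice 4: Δl = 2.2/cos15.8° = 2.286 m; N'_4 = 259·cos15.8° − 12·2.286 = 221.8; c'Δl = 22.86; W sinα = 70.5
Slice 5: Δl = 2.9/cos23.6° = 3.165 m; N'_5 = 287·cos23.6° − 2·3.165 = 256.7; c'Δl = 31.65; W sinα = 114.9
Slice 6: Δl = 2.5/cos32.3° = 2.958 m; N'_6 = 174·cos32.3° − 8·2.958 = 123.4; c'Δl = 29.58; W sinα = 93.0
Slice 7: Δl = 2.8/cos41.8° = 3.756 m; N'_7 = 80·cos41.8° − 3·3.756 = 48.4; c'Δl = 37.56; W sinα = 53.3
Σc'Δl = 177.0 kN/m; ΣN' = 1009.7 kN/m; ΣW sinα = 384.0 kN/m
Resisting = 177.0 + 1009.7·tan24.9° = 177.0 + 468.7 = 645.7 kN/m
FS = 645.7 / 384.0 = 1.681

FS = 1.68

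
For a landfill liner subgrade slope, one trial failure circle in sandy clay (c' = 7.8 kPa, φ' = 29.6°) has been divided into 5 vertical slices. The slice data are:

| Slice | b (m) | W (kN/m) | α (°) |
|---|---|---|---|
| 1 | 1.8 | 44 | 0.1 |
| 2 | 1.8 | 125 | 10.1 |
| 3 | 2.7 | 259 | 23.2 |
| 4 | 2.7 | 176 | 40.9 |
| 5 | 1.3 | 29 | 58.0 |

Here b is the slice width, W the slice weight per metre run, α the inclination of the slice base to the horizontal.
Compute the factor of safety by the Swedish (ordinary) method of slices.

FS = 1.56

Ordinary method of slices: FS = Σ[c'·Δl_i + (W_i cosα_i)·tanφ'] / Σ W_i sinα_i, with Δl_i = b_i / cosα_i.
Slice 1: Δl = 1.8/cos0.1° = 1.800 m; N'_1 = 44·cos0.1° = 44.0; c'Δl = 14.04; W sinα = 0.1
Slice 2: Δl = 1.8/cos10.1° = 1.828 m; N'_2 = 125·cos10.1° = 123.1; c'Δl = 14.26; W sinα = 21.9
Slice 3: Δl = 2.7/cos23.2° = 2.938 m; N'_3 = 259·cos23.2° = 238.1; c'Δl = 22.91; W sinα = 102.0
Slice 4: Δl = 2.7/cos40.9° = 3.572 m; N'_4 = 176·cos40.9° = 133.0; c'Δl = 27.86; W sinα = 115.2
Slice 5: Δl = 1.3/cos58.0° = 2.453 m; N'_5 = 29·cos58.0° = 15.4; c'Δl = 19.13; W sinα = 24.6
Σc'Δl = 98.2 kN/m; ΣN' = 553.5 kN/m; ΣW sinα = 263.9 kN/m
Resisting = 98.2 + 553.5·tan29.6° = 98.2 + 314.4 = 412.7 kN/m
FS = 412.7 / 263.9 = 1.564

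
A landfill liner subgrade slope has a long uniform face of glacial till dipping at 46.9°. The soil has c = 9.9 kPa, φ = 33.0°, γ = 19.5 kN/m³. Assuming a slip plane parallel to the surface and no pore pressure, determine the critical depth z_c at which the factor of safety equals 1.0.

z_c = 2.59 m

Setting FS = 1.00 in FS = [c + γz cos²β tanφ] / [γz sinβ cosβ] and solving for z:
z = c / [γ cosβ (FS·sinβ − cosβ·tanφ)]
  = 9.9 / [19.5·cos46.9°·(1.00·sin46.9° − cos46.9°·tan33.0°)]
  = 9.9 / [19.5·0.6833·(1.00·0.7302 − 0.6833·0.6494)]
  = 9.9 / 3.8165 = 2.594 m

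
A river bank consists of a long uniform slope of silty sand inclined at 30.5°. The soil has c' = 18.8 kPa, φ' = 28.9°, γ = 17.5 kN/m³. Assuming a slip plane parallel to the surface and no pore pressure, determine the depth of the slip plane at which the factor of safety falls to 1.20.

Setting FS = 1.20 in FS = [c' + γz cos²β tanφ'] / [γz sinβ cosβ] and solving for z:
z = c' / [γ cosβ (FS·sinβ − cosβ·tanφ')]
  = 18.8 / [17.5·cos30.5°·(1.20·sin30.5° − cos30.5°·tan28.9°)]
  = 18.8 / [17.5·0.8616·(1.20·0.5075 − 0.8616·0.5520)]
  = 18.8 / 2.0115 = 9.346 m

z = 9.35 m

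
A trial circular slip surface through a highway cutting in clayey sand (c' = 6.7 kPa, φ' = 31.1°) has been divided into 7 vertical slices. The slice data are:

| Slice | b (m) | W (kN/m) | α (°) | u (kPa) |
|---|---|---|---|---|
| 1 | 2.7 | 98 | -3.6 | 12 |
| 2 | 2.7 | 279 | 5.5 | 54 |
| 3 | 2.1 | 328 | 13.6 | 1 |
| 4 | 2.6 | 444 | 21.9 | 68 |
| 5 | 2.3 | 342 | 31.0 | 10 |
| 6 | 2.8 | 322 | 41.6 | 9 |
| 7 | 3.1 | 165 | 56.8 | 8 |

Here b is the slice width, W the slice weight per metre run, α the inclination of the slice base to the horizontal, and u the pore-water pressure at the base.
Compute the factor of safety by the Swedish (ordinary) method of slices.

FS = 1.15

Ordinary method of slices: FS = Σ[c'·Δl_i + (W_i cosα_i − u_i·Δl_i)·tanφ'] / Σ W_i sinα_i, with Δl_i = b_i / cosα_i.
Slice 1: Δl = 2.7/cos(-3.6°) = 2.705 m; N'_1 = 98·cos(-3.6°) − 12·2.705 = 65.3; c'Δl = 18.13; W sinα = -6.2
Slice 2: Δl = 2.7/cos5.5° = 2.712 m; N'_2 = 279·cos5.5° − 54·2.712 = 131.2; c'Δl = 18.17; W sinα = 26.7
Slice 3: Δl = 2.1/cos13.6° = 2.161 m; N'_3 = 328·cos13.6° − 1·2.161 = 316.6; c'Δl = 14.48; W sinα = 77.1
Slice 4: Δl = 2.6/cos21.9° = 2.802 m; N'_4 = 444·cos21.9° − 68·2.802 = 221.4; c'Δl = 18.77; W sinα = 165.6
Slice 5: Δl = 2.3/cos31.0° = 2.683 m; N'_5 = 342·cos31.0° − 10·2.683 = 266.3; c'Δl = 17.98; W sinα = 176.1
Slice 6: Δl = 2.8/cos41.6° = 3.744 m; N'_6 = 322·cos41.6° − 9·3.744 = 207.1; c'Δl = 25.09; W sinα = 213.8
Slice 7: Δl = 3.1/cos56.8° = 5.661 m; N'_7 = 165·cos56.8° − 8·5.661 = 45.1; c'Δl = 37.93; W sinα = 138.1
Σc'Δl = 150.5 kN/m; ΣN' = 1253.1 kN/m; ΣW sinα = 791.3 kN/m
Resisting = 150.5 + 1253.1·tan31.1° = 150.5 + 755.9 = 906.5 kN/m
FS = 906.5 / 791.3 = 1.146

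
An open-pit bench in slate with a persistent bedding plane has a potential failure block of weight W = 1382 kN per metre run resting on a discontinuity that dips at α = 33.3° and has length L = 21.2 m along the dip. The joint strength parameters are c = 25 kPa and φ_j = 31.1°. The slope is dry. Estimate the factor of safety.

FS = 1.62

Resolving the block weight along and normal to the plane and applying the Mohr–Coulomb strength on the joint:
N' = W cosα = 1382·cos33.3° = 1155.1 kN/m
Driving force T = W sinα = 1382·sin33.3° = 758.7 kN/m
Resisting force R = c·L + N'·tanφ_j = 25·21.2 + 1155.1·tan31.1° = 530.0 + 696.8 = 1226.8 kN/m
FS = R / T = 1226.8 / 758.7 = 1.617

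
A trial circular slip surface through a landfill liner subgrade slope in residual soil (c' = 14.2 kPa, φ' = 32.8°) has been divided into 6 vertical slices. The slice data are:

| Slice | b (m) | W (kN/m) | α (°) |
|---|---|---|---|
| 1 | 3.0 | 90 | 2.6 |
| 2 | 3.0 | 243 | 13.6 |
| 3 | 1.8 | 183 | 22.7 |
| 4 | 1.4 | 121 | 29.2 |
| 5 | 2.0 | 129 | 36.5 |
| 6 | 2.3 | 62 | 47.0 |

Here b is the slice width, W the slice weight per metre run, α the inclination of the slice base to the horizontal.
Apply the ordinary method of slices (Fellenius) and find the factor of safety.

Ordinary method of slices: FS = Σ[c'·Δl_i + (W_i cosα_i)·tanφ'] / Σ W_i sinα_i, with Δl_i = b_i / cosα_i.
Slice 1: Δl = 3.0/cos2.6° = 3.003 m; N'_1 = 90·cos2.6° = 89.9; c'Δl = 42.64; W sinα = 4.1
Slice 2: Δl = 3.0/cos13.6° = 3.087 m; N'_2 = 243·cos13.6° = 236.2; c'Δl = 43.83; W sinα = 57.1
Slice 3: Δl = 1.8/cos22.7° = 1.951 m; N'_3 = 183·cos22.7° = 168.8; c'Δl = 27.71; W sinα = 70.6
Slice 4: Δl = 1.4/cos29.2° = 1.604 m; N'_4 = 121·cos29.2° = 105.6; c'Δl = 22.77; W sinα = 59.0
Slice 5: Δl = 2.0/cos36.5° = 2.488 m; N'_5 = 129·cos36.5° = 103.7; c'Δl = 35.33; W sinα = 76.7
Slice 6: Δl = 2.3/cos47.0° = 3.372 m; N'_6 = 62·cos47.0° = 42.3; c'Δl = 47.89; W sinα = 45.3
Σc'Δl = 220.2 kN/m; ΣN' = 746.5 kN/m; ΣW sinα = 313.0 kN/m
Resisting = 220.2 + 746.5·tan32.8° = 220.2 + 481.1 = 701.3 kN/m
FS = 701.3 / 313.0 = 2.241

FS = 2.24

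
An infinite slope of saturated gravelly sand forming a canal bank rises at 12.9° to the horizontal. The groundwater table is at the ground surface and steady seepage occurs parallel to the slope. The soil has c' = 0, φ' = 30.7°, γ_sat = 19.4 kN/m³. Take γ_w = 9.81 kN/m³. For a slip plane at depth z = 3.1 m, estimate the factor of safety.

FS = 1.28

With seepage parallel to the slope and the water table at the surface, the effective normal stress on the slip plane uses the buoyant unit weight γ' = γ_sat − γ_w while the driving shear stress uses γ_sat:
FS = [c' + γ' z cos²β tanφ'] / [γ_sat z sinβ cosβ]
(For c' = 0 this reduces to FS = (γ'/γ_sat)·tanφ'/tanβ.)
γ' = 19.4 − 9.81 = 9.59 kN/m³
Numerator = 0.0 + 9.59·3.1·cos²12.9°·tan30.7° = 0.0 + 9.59·3.1·0.9502·0.5938 = 16.772 kPa
Denominator = 19.4·3.1·sin12.9°·cos12.9° = 19.4·3.1·0.2233·0.9748 = 13.087 kPa
FS = 16.772 / 13.087 = 1.282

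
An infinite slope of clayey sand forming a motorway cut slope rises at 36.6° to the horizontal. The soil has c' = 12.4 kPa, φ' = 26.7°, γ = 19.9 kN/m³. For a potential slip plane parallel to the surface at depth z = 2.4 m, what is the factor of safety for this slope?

FS = 1.22

For an infinite slope with a slip plane parallel to the surface (no pore pressure): FS = [c' + γz cos²β tanφ'] / [γz sinβ cosβ].
γz = 19.9·2.4 = 47.76 kN/m²
Numerator = 12.4 + 47.76·cos²36.6°·tan26.7° = 12.4 + 47.76·0.6445·0.5029 = 27.882 kPa
Denominator = 47.76·sin36.6°·cos36.6° = 47.76·0.5962·0.8028 = 22.861 kPa
FS = 27.882 / 22.861 = 1.220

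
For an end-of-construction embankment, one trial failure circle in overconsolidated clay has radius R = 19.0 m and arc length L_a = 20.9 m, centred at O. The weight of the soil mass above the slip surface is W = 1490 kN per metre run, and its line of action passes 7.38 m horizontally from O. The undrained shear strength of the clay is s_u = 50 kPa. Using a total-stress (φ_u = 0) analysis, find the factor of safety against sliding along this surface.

FS = 1.81

Taking moments about the centre O, the resisting moment is provided by the undrained shear strength acting along the arc:
M_R = s_u·L_a·R = 50·20.90·19.0 = 19855.0 kN·m/m
M_D = W·d = 1490·7.38 = 10996.2 kN·m/m
FS = M_R / M_D = 19855.0 / 10996.2 = 1.806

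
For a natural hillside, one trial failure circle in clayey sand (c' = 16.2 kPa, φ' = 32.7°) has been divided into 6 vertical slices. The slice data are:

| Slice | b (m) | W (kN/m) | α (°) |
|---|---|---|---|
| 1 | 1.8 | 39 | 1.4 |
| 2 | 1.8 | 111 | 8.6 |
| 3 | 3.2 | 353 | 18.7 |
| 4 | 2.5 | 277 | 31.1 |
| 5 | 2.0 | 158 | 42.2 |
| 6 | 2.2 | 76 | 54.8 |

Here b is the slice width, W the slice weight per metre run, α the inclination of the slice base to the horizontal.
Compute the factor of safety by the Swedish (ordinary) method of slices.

FS = 1.88

Ordinary method of slices: FS = Σ[c'·Δl_i + (W_i cosα_i)·tanφ'] / Σ W_i sinα_i, with Δl_i = b_i / cosα_i.
Slice 1: Δl = 1.8/cos1.4° = 1.801 m; N'_1 = 39·cos1.4° = 39.0; c'Δl = 29.17; W sinα = 1.0
Slice 2: Δl = 1.8/cos8.6° = 1.820 m; N'_2 = 111·cos8.6° = 109.8; c'Δl = 29.49; W sinα = 16.6
Slice 3: Δl = 3.2/cos18.7° = 3.378 m; N'_3 = 353·cos18.7° = 334.4; c'Δl = 54.73; W sinα = 113.2
Slice 4: Δl = 2.5/cos31.1° = 2.920 m; N'_4 = 277·cos31.1° = 237.2; c'Δl = 47.30; W sinα = 143.1
Slice 5: Δl = 2.0/cos42.2° = 2.700 m; N'_5 = 158·cos42.2° = 117.0; c'Δl = 43.74; W sinα = 106.1
Slice 6: Δl = 2.2/cos54.8° = 3.817 m; N'_6 = 76·cos54.8° = 43.8; c'Δl = 61.83; W sinα = 62.1
Σc'Δl = 266.3 kN/m; ΣN' = 881.1 kN/m; ΣW sinα = 442.0 kN/m
Resisting = 266.3 + 881.1·tan32.7° = 266.3 + 565.7 = 831.9 kN/m
FS = 831.9 / 442.0 = 1.882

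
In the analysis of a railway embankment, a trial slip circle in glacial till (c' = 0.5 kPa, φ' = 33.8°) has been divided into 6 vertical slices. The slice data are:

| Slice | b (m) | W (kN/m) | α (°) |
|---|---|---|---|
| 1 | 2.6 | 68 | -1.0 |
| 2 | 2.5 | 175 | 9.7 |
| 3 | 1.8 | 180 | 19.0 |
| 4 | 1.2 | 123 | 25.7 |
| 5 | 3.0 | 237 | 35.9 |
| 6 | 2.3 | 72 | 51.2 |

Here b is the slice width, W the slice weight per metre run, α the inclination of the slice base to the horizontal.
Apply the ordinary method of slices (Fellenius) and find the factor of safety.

Ordinary method of slices: FS = Σ[c'·Δl_i + (W_i cosα_i)·tanφ'] / Σ W_i sinα_i, with Δl_i = b_i / cosα_i.
Slice 1: Δl = 2.6/cos(-1.0°) = 2.600 m; N'_1 = 68·cos(-1.0°) = 68.0; c'Δl = 1.30; W sinα = -1.2
Slice 2: Δl = 2.5/cos9.7° = 2.536 m; N'_2 = 175·cos9.7° = 172.5; c'Δl = 1.27; W sinα = 29.5
Slice 3: Δl = 1.8/cos19.0° = 1.904 m; N'_3 = 180·cos19.0° = 170.2; c'Δl = 0.95; W sinα = 58.6
Slice 4: Δl = 1.2/cos25.7° = 1.332 m; N'_4 = 123·cos25.7° = 110.8; c'Δl = 0.67; W sinα = 53.3
Slice 5: Δl = 3.0/cos35.9° = 3.704 m; N'_5 = 237·cos35.9° = 192.0; c'Δl = 1.85; W sinα = 139.0
Slice 6: Δl = 2.3/cos51.2° = 3.671 m; N'_6 = 72·cos51.2° = 45.1; c'Δl = 1.84; W sinα = 56.1
Σc'Δl = 7.9 kN/m; ΣN' = 758.6 kN/m; ΣW sinα = 335.3 kN/m
Resisting = 7.9 + 758.6·tan33.8° = 7.9 + 507.8 = 515.7 kN/m
FS = 515.7 / 335.3 = 1.538

FS = 1.54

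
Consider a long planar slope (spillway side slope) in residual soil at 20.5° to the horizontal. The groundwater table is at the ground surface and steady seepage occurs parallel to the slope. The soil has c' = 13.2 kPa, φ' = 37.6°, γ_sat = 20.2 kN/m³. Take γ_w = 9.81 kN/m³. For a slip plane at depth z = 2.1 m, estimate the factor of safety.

FS = 2.01

With seepage parallel to the slope and the water table at the surface, the effective normal stress on the slip plane uses the buoyant unit weight γ' = γ_sat − γ_w while the driving shear stress uses γ_sat:
FS = [c' + γ' z cos²β tanφ'] / [γ_sat z sinβ cosβ]
γ' = 20.2 − 9.81 = 10.39 kN/m³
Numerator = 13.2 + 10.39·2.1·cos²20.5°·tan37.6° = 13.2 + 10.39·2.1·0.8774·0.7701 = 27.942 kPa
Denominator = 20.2·2.1·sin20.5°·cos20.5° = 20.2·2.1·0.3502·0.9367 = 13.915 kPa
FS = 27.942 / 13.915 = 2.008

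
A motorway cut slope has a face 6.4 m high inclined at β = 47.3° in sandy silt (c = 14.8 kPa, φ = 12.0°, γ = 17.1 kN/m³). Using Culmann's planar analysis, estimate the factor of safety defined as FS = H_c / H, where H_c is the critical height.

H_c = (4c/γ) · sinβ cosφ / [1 − cos(β − φ)]
    = (4·14.8/17.1) · sin47.3°·cos12.0° / [1 − cos35.3°]
    = 3.462 · 0.7189 / 0.1839 = 13.54 m
FS = H_c / H = 13.54 / 6.4 = 2.115

FS = 2.11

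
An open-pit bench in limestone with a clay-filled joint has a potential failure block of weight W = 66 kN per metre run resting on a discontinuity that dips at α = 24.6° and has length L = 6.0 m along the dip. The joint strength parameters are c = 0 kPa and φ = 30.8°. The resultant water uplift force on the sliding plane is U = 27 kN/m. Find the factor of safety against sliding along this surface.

FS = 0.72

Resolving the block weight along and normal to the plane and applying the Mohr–Coulomb strength on the joint:
N' = W cosα − U = 66·cos24.6° − 27 = 33.0 kN/m
Driving force T = W sinα = 66·sin24.6° = 27.5 kN/m
Resisting force R = c·L + N'·tanφ = 0·6.0 + 33.0·tan30.8° = 0.0 + 19.7 = 19.7 kN/m
FS = R / T = 19.7 / 27.5 = 0.716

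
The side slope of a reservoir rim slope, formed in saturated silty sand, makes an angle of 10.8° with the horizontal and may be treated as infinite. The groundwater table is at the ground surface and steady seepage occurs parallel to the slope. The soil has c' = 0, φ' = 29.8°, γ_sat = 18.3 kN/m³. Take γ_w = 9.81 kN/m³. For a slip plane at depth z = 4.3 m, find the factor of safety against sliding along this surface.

With seepage parallel to the slope and the water table at the surface, the effective normal stress on the slip plane uses the buoyant unit weight γ' = γ_sat − γ_w while the driving shear stress uses γ_sat:
FS = [c' + γ' z cos²β tanφ'] / [γ_sat z sinβ cosβ]
(For c' = 0 this reduces to FS = (γ'/γ_sat)·tanφ'/tanβ.)
γ' = 18.3 − 9.81 = 8.49 kN/m³
Numerator = 0.0 + 8.49·4.3·cos²10.8°·tan29.8° = 0.0 + 8.49·4.3·0.9649·0.5727 = 20.174 kPa
Denominator = 18.3·4.3·sin10.8°·cos10.8° = 18.3·4.3·0.1874·0.9823 = 14.484 kPa
FS = 20.174 / 14.484 = 1.393

FS = 1.39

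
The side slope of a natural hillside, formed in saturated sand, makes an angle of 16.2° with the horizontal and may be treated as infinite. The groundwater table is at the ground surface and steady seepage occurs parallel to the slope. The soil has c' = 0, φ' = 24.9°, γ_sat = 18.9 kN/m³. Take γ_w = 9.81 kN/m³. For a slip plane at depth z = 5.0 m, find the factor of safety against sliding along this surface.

With seepage parallel to the slope and the water table at the surface, the effective normal stress on the slip plane uses the buoyant unit weight γ' = γ_sat − γ_w while the driving shear stress uses γ_sat:
FS = [c' + γ' z cos²β tanφ'] / [γ_sat z sinβ cosβ]
(For c' = 0 this reduces to FS = (γ'/γ_sat)·tanφ'/tanβ.)
γ' = 18.9 − 9.81 = 9.09 kN/m³
Numerator = 0.0 + 9.09·5.0·cos²16.2°·tan24.9° = 0.0 + 9.09·5.0·0.9222·0.4642 = 19.455 kPa
Denominator = 18.9·5.0·sin16.2°·cos16.2° = 18.9·5.0·0.2790·0.9603 = 25.318 kPa
FS = 19.455 / 25.318 = 0.768

FS = 0.77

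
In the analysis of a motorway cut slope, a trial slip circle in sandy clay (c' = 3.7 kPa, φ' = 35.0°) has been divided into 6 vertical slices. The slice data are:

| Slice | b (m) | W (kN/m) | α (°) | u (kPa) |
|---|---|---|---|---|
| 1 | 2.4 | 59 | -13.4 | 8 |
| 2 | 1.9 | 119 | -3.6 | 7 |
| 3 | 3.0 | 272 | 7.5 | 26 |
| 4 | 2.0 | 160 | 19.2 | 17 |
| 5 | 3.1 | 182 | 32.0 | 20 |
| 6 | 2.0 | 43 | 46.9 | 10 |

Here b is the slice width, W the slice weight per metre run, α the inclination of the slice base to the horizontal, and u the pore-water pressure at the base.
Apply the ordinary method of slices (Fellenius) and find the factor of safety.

Ordinary method of slices: FS = Σ[c'·Δl_i + (W_i cosα_i − u_i·Δl_i)·tanφ'] / Σ W_i sinα_i, with Δl_i = b_i / cosα_i.
Slice 1: Δl = 2.4/cos(-13.4°) = 2.467 m; N'_1 = 59·cos(-13.4°) − 8·2.467 = 37.7; c'Δl = 9.13; W sinα = -13.7
Slice 2: Δl = 1.9/cos(-3.6°) = 1.904 m; N'_2 = 119·cos(-3.6°) − 7·1.904 = 105.4; c'Δl = 7.04; W sinα = -7.5
Slice 3: Δl = 3.0/cos7.5° = 3.026 m; N'_3 = 272·cos7.5° − 26·3.026 = 191.0; c'Δl = 11.20; W sinα = 35.5
Slice 4: Δl = 2.0/cos19.2° = 2.118 m; N'_4 = 160·cos19.2° − 17·2.118 = 115.1; c'Δl = 7.84; W sinα = 52.6
Slice 5: Δl = 3.1/cos32.0° = 3.655 m; N'_5 = 182·cos32.0° − 20·3.655 = 81.2; c'Δl = 13.53; W sinα = 96.4
Slice 6: Δl = 2.0/cos46.9° = 2.927 m; N'_6 = 43·cos46.9° − 10·2.927 = 0.1; c'Δl = 10.83; W sinα = 31.4
Σc'Δl = 59.6 kN/m; ΣN' = 530.5 kN/m; ΣW sinα = 194.8 kN/m
Resisting = 59.6 + 530.5·tan35.0° = 59.6 + 371.5 = 431.0 kN/m
FS = 431.0 / 194.8 = 2.213

FS = 2.21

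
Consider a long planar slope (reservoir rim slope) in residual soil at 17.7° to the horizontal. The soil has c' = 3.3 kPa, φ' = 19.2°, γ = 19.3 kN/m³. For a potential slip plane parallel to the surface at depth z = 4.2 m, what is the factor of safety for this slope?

For an infinite slope with a slip plane parallel to the surface (no pore pressure): FS = [c' + γz cos²β tanφ'] / [γz sinβ cosβ].
γz = 19.3·4.2 = 81.06 kN/m²
Numerator = 3.3 + 81.06·cos²17.7°·tan19.2° = 3.3 + 81.06·0.9076·0.3482 = 28.919 kPa
Denominator = 81.06·sin17.7°·cos17.7° = 81.06·0.3040·0.9527 = 23.478 kPa
FS = 28.919 / 23.478 = 1.232

FS = 1.23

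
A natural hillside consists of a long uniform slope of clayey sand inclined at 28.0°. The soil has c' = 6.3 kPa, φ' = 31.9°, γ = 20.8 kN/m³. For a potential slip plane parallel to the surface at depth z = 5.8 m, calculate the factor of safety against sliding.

FS = 1.30

For an infinite slope with a slip plane parallel to the surface (no pore pressure): FS = [c' + γz cos²β tanφ'] / [γz sinβ cosβ].
γz = 20.8·5.8 = 120.64 kN/m²
Numerator = 6.3 + 120.64·cos²28.0°·tan31.9° = 6.3 + 120.64·0.7796·0.6224 = 64.841 kPa
Denominator = 120.64·sin28.0°·cos28.0° = 120.64·0.4695·0.8829 = 50.008 kPa
FS = 64.841 / 50.008 = 1.297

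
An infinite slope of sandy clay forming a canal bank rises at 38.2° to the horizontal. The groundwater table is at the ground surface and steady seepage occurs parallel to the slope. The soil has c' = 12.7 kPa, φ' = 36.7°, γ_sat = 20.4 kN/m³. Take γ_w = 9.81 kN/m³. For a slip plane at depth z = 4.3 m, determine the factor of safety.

FS = 0.79

With seepage parallel to the slope and the water table at the surface, the effective normal stress on the slip plane uses the buoyant unit weight γ' = γ_sat − γ_w while the driving shear stress uses γ_sat:
FS = [c' + γ' z cos²β tanφ'] / [γ_sat z sinβ cosβ]
γ' = 20.4 − 9.81 = 10.59 kN/m³
Numerator = 12.7 + 10.59·4.3·cos²38.2°·tan36.7° = 12.7 + 10.59·4.3·0.6176·0.7454 = 33.662 kPa
Denominator = 20.4·4.3·sin38.2°·cos38.2° = 20.4·4.3·0.6184·0.7859 = 42.630 kPa
FS = 33.662 / 42.630 = 0.790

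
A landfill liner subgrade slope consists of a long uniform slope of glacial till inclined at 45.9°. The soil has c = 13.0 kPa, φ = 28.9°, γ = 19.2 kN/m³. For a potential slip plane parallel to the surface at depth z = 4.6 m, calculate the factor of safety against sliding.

FS = 0.83

For an infinite slope with a slip plane parallel to the surface (no pore pressure): FS = [c + γz cos²β tanφ] / [γz sinβ cosβ].
γz = 19.2·4.6 = 88.32 kN/m²
Numerator = 13.0 + 88.32·cos²45.9°·tan28.9° = 13.0 + 88.32·0.4843·0.5520 = 36.612 kPa
Denominator = 88.32·sin45.9°·cos45.9° = 88.32·0.7181·0.6959 = 44.138 kPa
FS = 36.612 / 44.138 = 0.829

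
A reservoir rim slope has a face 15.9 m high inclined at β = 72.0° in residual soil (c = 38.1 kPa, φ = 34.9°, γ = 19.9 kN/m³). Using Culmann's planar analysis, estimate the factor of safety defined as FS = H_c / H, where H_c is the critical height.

FS = 1.86

H_c = (4c/γ) · sinβ cosφ / [1 − cos(β − φ)]
    = (4·38.1/19.9) · sin72.0°·cos34.9° / [1 − cos37.1°]
    = 7.658 · 0.7800 / 0.2024 = 29.51 m
FS = H_c / H = 29.51 / 15.9 = 1.856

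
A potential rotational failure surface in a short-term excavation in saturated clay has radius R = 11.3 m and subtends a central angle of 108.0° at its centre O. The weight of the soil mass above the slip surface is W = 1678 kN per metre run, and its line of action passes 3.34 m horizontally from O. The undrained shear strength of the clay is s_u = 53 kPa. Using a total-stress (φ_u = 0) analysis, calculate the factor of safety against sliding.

Taking moments about the centre O, the resisting moment is provided by the undrained shear strength acting along the arc:
Arc length L_a = R·θ = 11.3·(108.0°·π/180) = 11.3·1.8850 = 21.30 m
M_R = s_u·L_a·R = 53·21.30·11.3 = 12756.6 kN·m/m
M_D = W·d = 1678·3.34 = 5604.5 kN·m/m
FS = M_R / M_D = 12756.6 / 5604.5 = 2.276

FS = 2.28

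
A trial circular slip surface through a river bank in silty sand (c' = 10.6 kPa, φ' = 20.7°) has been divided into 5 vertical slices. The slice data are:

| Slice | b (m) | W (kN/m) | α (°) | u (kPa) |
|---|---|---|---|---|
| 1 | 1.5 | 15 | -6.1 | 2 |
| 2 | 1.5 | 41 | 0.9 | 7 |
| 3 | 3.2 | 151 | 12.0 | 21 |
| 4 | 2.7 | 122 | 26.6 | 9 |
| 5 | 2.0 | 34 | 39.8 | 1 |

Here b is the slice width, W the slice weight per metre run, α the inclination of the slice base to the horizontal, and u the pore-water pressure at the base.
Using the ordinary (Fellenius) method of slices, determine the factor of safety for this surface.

Ordinary method of slices: FS = Σ[c'·Δl_i + (W_i cosα_i − u_i·Δl_i)·tanφ'] / Σ W_i sinα_i, with Δl_i = b_i / cosα_i.
Slice 1: Δl = 1.5/cos(-6.1°) = 1.509 m; N'_1 = 15·cos(-6.1°) − 2·1.509 = 11.9; c'Δl = 15.99; W sinα = -1.6
Slice 2: Δl = 1.5/cos0.9° = 1.500 m; N'_2 = 41·cos0.9° − 7·1.500 = 30.5; c'Δl = 15.90; W sinα = 0.6
Slice 3: Δl = 3.2/cos12.0° = 3.271 m; N'_3 = 151·cos12.0° − 21·3.271 = 79.0; c'Δl = 34.68; W sinα = 31.4
Slice 4: Δl = 2.7/cos26.6° = 3.020 m; N'_4 = 122·cos26.6° − 9·3.020 = 81.9; c'Δl = 32.01; W sinα = 54.6
Slice 5: Δl = 2.0/cos39.8° = 2.603 m; N'_5 = 34·cos39.8° − 1·2.603 = 23.5; c'Δl = 27.59; W sinα = 21.8
Σc'Δl = 126.2 kN/m; ΣN' = 226.8 kN/m; ΣW sinα = 106.8 kN/m
Resisting = 126.2 + 226.8·tan20.7° = 126.2 + 85.7 = 211.9 kN/m
FS = 211.9 / 106.8 = 1.983

FS = 1.98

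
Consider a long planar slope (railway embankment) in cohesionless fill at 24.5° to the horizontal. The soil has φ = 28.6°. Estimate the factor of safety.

FS = 1.20

For a dry cohesionless infinite slope the factor of safety is FS = tanφ / tanβ.
FS = tan28.6° / tan24.5° = 0.5452 / 0.4557 = 1.196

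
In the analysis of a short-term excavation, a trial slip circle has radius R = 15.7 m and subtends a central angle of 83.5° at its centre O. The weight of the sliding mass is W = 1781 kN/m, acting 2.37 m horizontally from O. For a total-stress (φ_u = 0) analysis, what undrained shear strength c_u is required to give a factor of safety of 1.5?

c_u = 17.6 kPa

FS = c_u·L_a·R / (W·d), so c_u = FS·W·d / (L_a·R).
Arc length L_a = R·θ = 15.7·(83.5°·π/180) = 15.7·1.4573 = 22.88 m
c_u = 1.5·1781·2.37 / (22.88·15.7) = 6331.5 / 359.22 = 17.63 kPa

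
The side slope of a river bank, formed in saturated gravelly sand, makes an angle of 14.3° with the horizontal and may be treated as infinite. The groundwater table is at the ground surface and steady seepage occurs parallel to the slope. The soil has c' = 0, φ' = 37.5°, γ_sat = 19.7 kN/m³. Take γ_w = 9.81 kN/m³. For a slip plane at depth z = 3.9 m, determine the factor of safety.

With seepage parallel to the slope and the water table at the surface, the effective normal stress on the slip plane uses the buoyant unit weight γ' = γ_sat − γ_w while the driving shear stress uses γ_sat:
FS = [c' + γ' z cos²β tanφ'] / [γ_sat z sinβ cosβ]
(For c' = 0 this reduces to FS = (γ'/γ_sat)·tanφ'/tanβ.)
γ' = 19.7 − 9.81 = 9.89 kN/m³
Numerator = 0.0 + 9.89·3.9·cos²14.3°·tan37.5° = 0.0 + 9.89·3.9·0.9390·0.7673 = 27.791 kPa
Denominator = 19.7·3.9·sin14.3°·cos14.3° = 19.7·3.9·0.2470·0.9690 = 18.389 kPa
FS = 27.791 / 18.389 = 1.511

FS = 1.51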